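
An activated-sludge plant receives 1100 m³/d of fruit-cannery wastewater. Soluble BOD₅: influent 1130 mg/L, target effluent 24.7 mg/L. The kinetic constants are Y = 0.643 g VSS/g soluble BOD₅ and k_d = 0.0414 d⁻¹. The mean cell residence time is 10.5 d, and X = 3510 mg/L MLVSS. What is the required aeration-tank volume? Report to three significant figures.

Rearranging the biomass balance for a CMAS with decay, V = Y·Q·ΔS·θ_c / [X·(1+k_d θ_c)] = 0.643 × 1100 × (1130 − 24.7) × 10.5 / [3510 × (1 + 0.0414 × 10.5)] = 8.21×10^6 / 5036 = 1630 m³.

V ≈ 1630 m³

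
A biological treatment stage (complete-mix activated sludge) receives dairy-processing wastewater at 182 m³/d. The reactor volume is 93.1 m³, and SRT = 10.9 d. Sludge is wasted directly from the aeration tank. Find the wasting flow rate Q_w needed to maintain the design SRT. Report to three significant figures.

Q_w ≈ 8.54 m³/d

Wasting from the aeration tank: Q_w = V / θ_c = 93.10 / 10.9 = 8.541 m³/d.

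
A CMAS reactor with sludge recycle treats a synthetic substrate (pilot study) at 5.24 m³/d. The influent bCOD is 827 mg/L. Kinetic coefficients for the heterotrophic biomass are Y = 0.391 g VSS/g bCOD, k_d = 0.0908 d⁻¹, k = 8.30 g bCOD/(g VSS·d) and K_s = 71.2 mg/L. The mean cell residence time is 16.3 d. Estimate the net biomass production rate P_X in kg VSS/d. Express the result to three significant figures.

P_X ≈ 0.680 kg VSS/d

For a completely mixed reactor with recycle the Lawrence–McCarty relation gives S = K_s·(1 + k_d·θ_c) / [θ_c·(Y·k − k_d) − 1] = 71.2 × (1 + 0.0908 × 16.3) / [16.3 × (0.391 × 8.30 − 0.0908) − 1] = 176.6 / 50.42 = 3.502 mg/L.
Observed yield with endogenous decay: Y_obs = Y / (1 + k_d·θ_c) = 0.391 / (1 + 0.0908 × 16.3) = 0.391 / 2.480 = 0.1577 g VSS/g bCOD.
Mass of bCOD removed per day: Q(S₀ − S) = 5.24 × 823.5 g/m³ = 4.315 kg/d.
Net biomass production P_X = Y_obs × Q·(S₀ − S) = 0.1577 × 4.315 = 0.6803 kg VSS/d.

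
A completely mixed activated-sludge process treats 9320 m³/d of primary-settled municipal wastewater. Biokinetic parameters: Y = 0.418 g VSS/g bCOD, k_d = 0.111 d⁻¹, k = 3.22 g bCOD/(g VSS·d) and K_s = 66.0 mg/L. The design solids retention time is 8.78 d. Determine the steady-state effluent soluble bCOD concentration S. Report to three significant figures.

S ≈ 13.2 mg/L

Effluent substrate depends only on kinetics and SRT: S = K_s(1 + k_d θ_c) / [θ_c(Yk − k_d) − 1] = 66.0 × (1 + 0.111 × 8.78) / [8.78 × (0.418 × 3.22 − 0.111) − 1] = 130.3 / 9.843 = 13.24 mg/L.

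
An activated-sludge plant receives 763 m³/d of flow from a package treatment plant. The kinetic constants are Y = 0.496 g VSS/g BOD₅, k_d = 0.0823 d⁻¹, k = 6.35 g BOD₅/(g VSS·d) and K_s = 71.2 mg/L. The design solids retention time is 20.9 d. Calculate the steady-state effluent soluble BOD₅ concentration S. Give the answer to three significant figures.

From the Monod/SRT balance for a CMAS, S = K_s·(1+k_d θ_c)/[θ_c·(Y k − k_d) − 1] = 71.2 × (1 + 0.0823 × 20.9) / [20.9 × (0.496 × 6.35 − 0.0823) − 1] = 193.7 / 63.11 = 3.069 mg/L.

S ≈ 3.07 mg/L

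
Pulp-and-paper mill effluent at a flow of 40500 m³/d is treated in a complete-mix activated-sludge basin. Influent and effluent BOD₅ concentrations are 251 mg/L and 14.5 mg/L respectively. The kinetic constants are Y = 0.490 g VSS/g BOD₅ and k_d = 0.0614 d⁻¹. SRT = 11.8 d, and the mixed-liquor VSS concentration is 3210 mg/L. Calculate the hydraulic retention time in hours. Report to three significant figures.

τ ≈ 5.93 h

From the SRT design equation V = Y Q (S₀−S) θ_c / [X (1 + k_d θ_c)] = 0.490 × 40500 × (251 − 14.5) × 11.8 / [3210 × (1 + 0.0614 × 11.8)] = 5.54×10^7 / 5536 = 10004 m³.
HRT = V/Q = 10004 m³ / 40500 m³·d⁻¹ = 0.2470 d × 24 = 5.929 h.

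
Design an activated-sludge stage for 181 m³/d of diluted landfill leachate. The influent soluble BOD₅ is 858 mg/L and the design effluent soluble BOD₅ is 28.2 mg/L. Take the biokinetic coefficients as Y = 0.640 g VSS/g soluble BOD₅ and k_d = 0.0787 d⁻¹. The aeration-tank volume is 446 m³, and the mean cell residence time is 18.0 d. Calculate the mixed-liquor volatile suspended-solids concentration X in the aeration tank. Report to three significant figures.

X ≈ 1610 mg/L

Solving the biomass balance for X: X = Y Q (S₀−S) θ_c / [V (1+k_d θ_c)] = 0.640 × 181 × (858 − 28.2) × 18.0 / [446 × (1 + 0.0787 × 18.0)] = 1605 mg/L.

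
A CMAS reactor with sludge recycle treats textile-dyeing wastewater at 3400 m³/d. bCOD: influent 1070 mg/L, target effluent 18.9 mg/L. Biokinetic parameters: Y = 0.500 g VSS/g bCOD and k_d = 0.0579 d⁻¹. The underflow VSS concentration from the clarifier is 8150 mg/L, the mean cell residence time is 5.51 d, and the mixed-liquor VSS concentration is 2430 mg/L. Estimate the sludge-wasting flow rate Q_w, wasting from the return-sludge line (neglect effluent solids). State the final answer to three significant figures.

From the SRT design equation V = Y Q (S₀−S) θ_c / [X (1 + k_d θ_c)] = 0.500 × 3400 × (1070 − 18.9) × 5.51 / [2430 × (1 + 0.0579 × 5.51)] = 9.85×10^6 / 3205 = 3072 m³.
Wasting from the return line (neglecting effluent solids): Q_w = V·X / (θ_c·X_r) = 3072 × 2430 / (5.51 × 8150) = 166.2 m³/d.

Q_w ≈ 166 m³/d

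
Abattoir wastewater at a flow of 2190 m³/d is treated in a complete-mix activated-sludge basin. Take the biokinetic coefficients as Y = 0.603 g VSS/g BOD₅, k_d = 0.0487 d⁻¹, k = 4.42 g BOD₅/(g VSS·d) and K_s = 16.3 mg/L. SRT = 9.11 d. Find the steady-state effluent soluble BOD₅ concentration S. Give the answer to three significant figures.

S ≈ 1.03 mg/L

Effluent substrate depends only on kinetics and SRT: S = K_s(1 + k_d θ_c) / [θ_c(Yk − k_d) − 1] = 16.3 × (1 + 0.0487 × 9.11) / [9.11 × (0.603 × 4.42 − 0.0487) − 1] = 23.53 / 22.84 = 1.030 mg/L.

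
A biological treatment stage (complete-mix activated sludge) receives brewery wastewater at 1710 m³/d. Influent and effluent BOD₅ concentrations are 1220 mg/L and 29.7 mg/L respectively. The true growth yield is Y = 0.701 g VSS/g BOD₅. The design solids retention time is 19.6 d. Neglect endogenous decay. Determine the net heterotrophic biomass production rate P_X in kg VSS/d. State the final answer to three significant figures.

Since k_d ≈ 0, Y_obs = Y = 0.701 g VSS/g BOD₅.
Q·(S₀ − S) = 1710 × (1220 − 29.7) × 10⁻³ = 2035 kg/d removed.
P_X = Y_obs · Q(S₀ − S) = 0.7010 × 2035 = 1427 kg VSS/d.

P_X ≈ 1430 kg VSS/d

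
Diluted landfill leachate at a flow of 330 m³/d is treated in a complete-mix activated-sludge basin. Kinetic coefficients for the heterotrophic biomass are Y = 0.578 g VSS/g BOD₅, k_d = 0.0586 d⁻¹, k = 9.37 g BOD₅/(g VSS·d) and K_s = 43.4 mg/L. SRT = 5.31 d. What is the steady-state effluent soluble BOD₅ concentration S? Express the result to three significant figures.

S ≈ 2.07 mg/L

Effluent substrate depends only on kinetics and SRT: S = K_s(1 + k_d θ_c) / [θ_c(Yk − k_d) − 1] = 43.4 × (1 + 0.0586 × 5.31) / [5.31 × (0.578 × 9.37 − 0.0586) − 1] = 56.90 / 27.45 = 2.073 mg/L.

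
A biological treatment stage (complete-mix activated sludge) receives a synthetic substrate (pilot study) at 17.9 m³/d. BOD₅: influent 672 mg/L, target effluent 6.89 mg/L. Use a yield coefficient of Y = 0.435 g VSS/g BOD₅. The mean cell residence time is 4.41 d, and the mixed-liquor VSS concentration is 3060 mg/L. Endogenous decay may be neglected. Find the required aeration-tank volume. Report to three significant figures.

V ≈ 7.46 m³

V·X = Y·Q·ΔS·θ_c gives V = 0.435 × 17.9 × (672 − 6.89) × 4.41 / 3060 = 7.464 m³.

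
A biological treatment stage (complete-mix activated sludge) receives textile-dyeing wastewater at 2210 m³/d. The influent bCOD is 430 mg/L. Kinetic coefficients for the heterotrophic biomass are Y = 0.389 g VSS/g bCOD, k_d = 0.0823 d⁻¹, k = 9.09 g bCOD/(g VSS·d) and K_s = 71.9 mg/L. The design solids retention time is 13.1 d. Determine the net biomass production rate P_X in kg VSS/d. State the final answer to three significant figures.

For a completely mixed reactor with recycle the Lawrence–McCarty relation gives S = K_s·(1 + k_d·θ_c) / [θ_c·(Y·k − k_d) − 1] = 71.9 × (1 + 0.0823 × 13.1) / [13.1 × (0.389 × 9.09 − 0.0823) − 1] = 149.4 / 44.24 = 3.377 mg/L.
Observed yield with endogenous decay: Y_obs = Y / (1 + k_d·θ_c) = 0.389 / (1 + 0.0823 × 13.1) = 0.389 / 2.078 = 0.1872 g VSS/g bCOD.
Substrate removed = Q·(S₀ − S) = 2210 m³/d × (430 − 3.38) g/m³ = 9.43×10^5 g/d = 942.8 kg/d.
Biomass produced: P_X = Y_obs·Q·ΔS = 0.1872 × 942.8 ≈ 176.5 kg VSS/d.

P_X ≈ 176 kg VSS/d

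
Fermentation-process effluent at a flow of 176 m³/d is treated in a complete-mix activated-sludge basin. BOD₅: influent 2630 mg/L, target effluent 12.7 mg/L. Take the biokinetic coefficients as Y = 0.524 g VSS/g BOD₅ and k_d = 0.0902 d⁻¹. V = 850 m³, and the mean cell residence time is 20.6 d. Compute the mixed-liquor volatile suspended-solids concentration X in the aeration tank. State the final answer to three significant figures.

From V·X·(1 + k_d·θ_c) = Y·Q·(S₀ − S)·θ_c: X = 0.524 × 176 × (2630 − 12.7) × 20.6 / [850 × (1 + 0.0902 × 20.6)] = 2047 mg/L.

X ≈ 2050 mg/L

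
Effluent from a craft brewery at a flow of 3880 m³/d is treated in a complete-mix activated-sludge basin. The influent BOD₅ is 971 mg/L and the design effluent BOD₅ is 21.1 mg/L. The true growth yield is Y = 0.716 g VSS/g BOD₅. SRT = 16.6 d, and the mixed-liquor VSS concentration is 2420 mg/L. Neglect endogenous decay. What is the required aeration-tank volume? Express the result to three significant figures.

V ≈ 18100 m³

Biomass mass balance (decay neglected): V·X = Y·Q·(S₀ − S)·θ_c, so V = 0.716 × 3880 × (971 − 21.1) × 16.6 / 2420 = 18102 m³.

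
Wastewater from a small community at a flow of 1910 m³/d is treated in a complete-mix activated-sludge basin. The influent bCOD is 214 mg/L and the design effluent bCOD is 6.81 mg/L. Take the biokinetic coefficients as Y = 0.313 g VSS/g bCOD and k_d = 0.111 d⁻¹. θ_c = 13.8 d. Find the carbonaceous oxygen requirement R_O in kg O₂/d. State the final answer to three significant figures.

Y_obs = Y / (1 + k_d θ_c) = 0.313 / (1 + 0.111 × 13.8) = 0.313 / 2.532 = 0.1236.
Mass of bCOD removed per day: Q(S₀ − S) = 1910 × 207.2 g/m³ = 395.7 kg/d.
Biomass synthesised: P_X = Y_obs × 395.7 = 48.92 kg VSS/d.
Carbonaceous O₂ demand = substrate oxidised − cell-mass equivalent = 395.7 − 1.42 × 48.92 = 326.3 kg O₂/d.

R_O ≈ 326 kg O₂/d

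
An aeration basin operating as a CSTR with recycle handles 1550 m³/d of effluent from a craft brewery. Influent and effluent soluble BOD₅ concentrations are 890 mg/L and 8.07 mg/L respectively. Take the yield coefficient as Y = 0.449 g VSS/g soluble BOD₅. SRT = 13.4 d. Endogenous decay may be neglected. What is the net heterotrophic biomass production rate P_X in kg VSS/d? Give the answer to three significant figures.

Since k_d ≈ 0, Y_obs = Y = 0.449 g VSS/g soluble BOD₅.
Mass of soluble BOD₅ removed per day: Q(S₀ − S) = 1550 × 881.9 g/m³ = 1367 kg/d.
So the net sludge growth is P_X = 0.4490 × 1367 = 613.8 kg VSS/d.

P_X ≈ 614 kg VSS/d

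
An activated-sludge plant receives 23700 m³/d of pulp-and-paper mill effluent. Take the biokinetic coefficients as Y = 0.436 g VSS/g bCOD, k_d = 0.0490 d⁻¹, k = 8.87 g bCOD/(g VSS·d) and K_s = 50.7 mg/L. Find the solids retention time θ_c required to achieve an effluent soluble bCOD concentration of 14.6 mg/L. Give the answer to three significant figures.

Specific growth rate at S = 14.6 mg/L: μ = YkS/(K_s+S) = 0.436·8.87·14.6/(50.7+14.6) = 0.8647 d⁻¹.
θ_c = 1/(μ − k_d) = 1/(0.8647 − 0.0490) = 1/0.8157 = 1.226 d.

θ_c ≈ 1.23 d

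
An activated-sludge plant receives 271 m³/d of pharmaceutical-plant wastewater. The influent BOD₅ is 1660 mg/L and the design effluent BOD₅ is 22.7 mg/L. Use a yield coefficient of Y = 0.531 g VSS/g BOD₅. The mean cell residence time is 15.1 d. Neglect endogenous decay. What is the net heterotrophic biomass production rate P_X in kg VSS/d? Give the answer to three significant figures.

P_X ≈ 236 kg VSS/d

No decay correction is needed, so Y_obs = Y = 0.531.
Q·(S₀ − S) = 271 × (1660 − 22.7) × 10⁻³ = 443.7 kg/d removed.
P_X = Y_obs · Q(S₀ − S) = 0.5310 × 443.7 = 235.6 kg VSS/d.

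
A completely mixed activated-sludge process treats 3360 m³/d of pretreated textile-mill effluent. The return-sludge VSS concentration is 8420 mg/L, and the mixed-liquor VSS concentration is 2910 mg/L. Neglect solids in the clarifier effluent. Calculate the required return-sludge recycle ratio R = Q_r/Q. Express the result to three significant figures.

R ≈ 0.528

Solids balance on the clarifier gives (1+R)X = R·X_r, so R = X/(X_r − X) = 2910 / (8420 − 2910) = 0.5281.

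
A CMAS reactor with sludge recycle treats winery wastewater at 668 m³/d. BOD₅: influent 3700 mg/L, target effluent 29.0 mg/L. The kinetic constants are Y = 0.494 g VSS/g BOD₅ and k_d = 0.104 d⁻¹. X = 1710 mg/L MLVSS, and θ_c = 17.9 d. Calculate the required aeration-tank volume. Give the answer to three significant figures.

Steady-state biomass mass balance: V·X·(1 + k_d·θ_c) = Y·Q·(S₀ − S)·θ_c, so V = 0.494 × 668 × (3700 − 29.0) × 17.9 / [1710 × (1 + 0.104 × 17.9)] = 2.17×10^7 / 4893 = 4431 m³.

V ≈ 4430 m³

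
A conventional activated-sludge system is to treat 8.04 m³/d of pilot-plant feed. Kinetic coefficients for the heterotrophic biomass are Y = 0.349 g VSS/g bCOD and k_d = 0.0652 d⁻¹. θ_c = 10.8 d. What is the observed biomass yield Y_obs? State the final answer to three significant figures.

Observed yield with endogenous decay: Y_obs = Y / (1 + k_d·θ_c) = 0.349 / (1 + 0.0652 × 10.8) = 0.349 / 1.704 = 0.2048 g VSS/g bCOD.

Y_obs ≈ 0.205 g VSS/g bCOD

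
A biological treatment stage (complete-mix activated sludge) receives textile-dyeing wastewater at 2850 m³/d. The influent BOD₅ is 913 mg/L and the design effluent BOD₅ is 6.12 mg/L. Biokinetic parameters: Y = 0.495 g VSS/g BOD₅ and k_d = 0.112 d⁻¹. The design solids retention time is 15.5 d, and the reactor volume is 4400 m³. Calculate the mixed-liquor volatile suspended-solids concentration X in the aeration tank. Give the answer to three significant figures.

X ≈ 1650 mg/L

From V·X·(1 + k_d·θ_c) = Y·Q·(S₀ − S)·θ_c: X = 0.495 × 2850 × (913 − 6.12) × 15.5 / [4400 × (1 + 0.112 × 15.5)] = 1647 mg/L.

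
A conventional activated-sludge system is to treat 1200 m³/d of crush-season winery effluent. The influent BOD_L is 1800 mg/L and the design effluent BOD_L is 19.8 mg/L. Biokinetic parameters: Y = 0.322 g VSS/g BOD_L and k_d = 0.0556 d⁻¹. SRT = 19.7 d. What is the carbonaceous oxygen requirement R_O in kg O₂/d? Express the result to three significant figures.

R_O ≈ 1670 kg O₂/d

Observed yield with endogenous decay: Y_obs = Y / (1 + k_d·θ_c) = 0.322 / (1 + 0.0556 × 19.7) = 0.322 / 2.095 = 0.1537 g VSS/g BOD_L.
ΔS = 1800 − 19.8 = 1780 mg/L, so the substrate removal rate is 1200 × 1780/1000 = 2136 kg BOD_L/d.
Biomass synthesised: P_X = Y_obs × 2136 = 328.3 kg VSS/d.
R_O = Q·ΔS − 1.42 P_X = 2136 − 466.2 = 1670 kg O₂/d.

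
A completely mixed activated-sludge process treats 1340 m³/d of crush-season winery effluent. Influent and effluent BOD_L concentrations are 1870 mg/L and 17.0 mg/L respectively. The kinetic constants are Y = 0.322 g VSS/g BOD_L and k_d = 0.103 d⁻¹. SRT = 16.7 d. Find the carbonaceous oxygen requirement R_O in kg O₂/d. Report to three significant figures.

Y_obs = Y / (1 + k_d θ_c) = 0.322 / (1 + 0.103 × 16.7) = 0.322 / 2.720 = 0.1184.
Substrate removed = Q·(S₀ − S) = 1340 m³/d × (1870 − 17.0) g/m³ = 2.48×10^6 g/d = 2483 kg/d.
P_X = Y_obs·Q·(S₀ − S) = 0.1184 × 2483 = 293.9 kg VSS/d.
Carbonaceous O₂ demand = substrate oxidised − cell-mass equivalent = 2483 − 1.42 × 293.9 = 2066 kg O₂/d.

R_O ≈ 2070 kg O₂/d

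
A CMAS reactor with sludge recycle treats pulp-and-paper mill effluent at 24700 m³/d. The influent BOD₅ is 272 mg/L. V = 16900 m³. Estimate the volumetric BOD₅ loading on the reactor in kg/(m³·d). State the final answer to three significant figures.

L_v ≈ 0.398 kg BOD₅/(m³·d)

L_v = Q S₀ / V = 24700 × 272 × 10⁻³ / 16900 = 0.3975 kg/(m³·d).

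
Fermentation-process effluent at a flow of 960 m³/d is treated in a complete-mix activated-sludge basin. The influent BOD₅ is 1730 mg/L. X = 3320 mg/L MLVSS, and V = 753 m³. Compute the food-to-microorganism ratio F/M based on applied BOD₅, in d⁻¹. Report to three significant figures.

F/M = Q·S₀ / (V·X) = 960 × 1730 / (753.0 × 3320) = 0.6643 g BOD₅·(g VSS·d)⁻¹.

F/M ≈ 0.664 d⁻¹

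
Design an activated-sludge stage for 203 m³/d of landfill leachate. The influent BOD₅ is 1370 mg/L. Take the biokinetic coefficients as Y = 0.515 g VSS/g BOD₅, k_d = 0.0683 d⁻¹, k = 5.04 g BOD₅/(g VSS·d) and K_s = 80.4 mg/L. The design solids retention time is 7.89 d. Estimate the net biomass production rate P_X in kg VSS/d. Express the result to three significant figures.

P_X ≈ 92.6 kg VSS/d

For a completely mixed reactor with recycle the Lawrence–McCarty relation gives S = K_s·(1 + k_d·θ_c) / [θ_c·(Y·k − k_d) − 1] = 80.4 × (1 + 0.0683 × 7.89) / [7.89 × (0.515 × 5.04 − 0.0683) − 1] = 123.7 / 18.94 = 6.532 mg/L.
The observed yield is Y_obs = Y/(1 + k_d·θ_c) = 0.515 / (1 + 0.0683 × 7.89) = 0.515 / 1.539 = 0.3347 g VSS per g BOD₅ removed.
ΔS = 1370 − 6.53 = 1363 mg/L, so the substrate removal rate is 203 × 1363/1000 = 276.8 kg BOD₅/d.
P_X = Y_obs · Q(S₀ − S) = 0.3347 × 276.8 = 92.63 kg VSS/d.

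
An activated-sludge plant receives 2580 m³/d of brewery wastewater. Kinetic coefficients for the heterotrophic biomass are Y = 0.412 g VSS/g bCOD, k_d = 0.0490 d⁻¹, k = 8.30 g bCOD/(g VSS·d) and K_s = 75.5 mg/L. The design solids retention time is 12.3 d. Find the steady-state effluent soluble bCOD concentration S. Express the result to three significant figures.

For a completely mixed reactor with recycle the Lawrence–McCarty relation gives S = K_s·(1 + k_d·θ_c) / [θ_c·(Y·k − k_d) − 1] = 75.5 × (1 + 0.0490 × 12.3) / [12.3 × (0.412 × 8.30 − 0.0490) − 1] = 121.0 / 40.46 = 2.991 mg/L.

S ≈ 2.99 mg/L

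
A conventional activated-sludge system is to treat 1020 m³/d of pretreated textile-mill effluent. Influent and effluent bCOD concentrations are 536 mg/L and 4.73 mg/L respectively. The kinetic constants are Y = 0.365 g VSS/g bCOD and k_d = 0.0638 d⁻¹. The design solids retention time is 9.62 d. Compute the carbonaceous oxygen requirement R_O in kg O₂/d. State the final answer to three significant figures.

Observed yield with endogenous decay: Y_obs = Y / (1 + k_d·θ_c) = 0.365 / (1 + 0.0638 × 9.62) = 0.365 / 1.614 = 0.2262 g VSS/g bCOD.
Mass of bCOD removed per day: Q(S₀ − S) = 1020 × 531.3 g/m³ = 541.9 kg/d.
Net sludge production P_X = 0.2262 × 541.9 = 122.6 kg VSS/d.
Carbonaceous O₂ demand = substrate oxidised − cell-mass equivalent = 541.9 − 1.42 × 122.6 = 367.9 kg O₂/d.

R_O ≈ 368 kg O₂/d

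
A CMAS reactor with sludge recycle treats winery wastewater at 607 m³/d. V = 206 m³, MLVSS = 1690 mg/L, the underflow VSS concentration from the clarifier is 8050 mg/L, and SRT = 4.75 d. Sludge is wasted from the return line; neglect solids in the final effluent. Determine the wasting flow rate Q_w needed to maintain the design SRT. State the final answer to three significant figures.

θ_c = V·X/(Q_w·X_r) when wasting from the recycle, so Q_w = V·X/(θ_c·X_r) = 206.0 × 1690 / (4.75 × 8050) = 9.105 m³/d.

Q_w ≈ 9.10 m³/d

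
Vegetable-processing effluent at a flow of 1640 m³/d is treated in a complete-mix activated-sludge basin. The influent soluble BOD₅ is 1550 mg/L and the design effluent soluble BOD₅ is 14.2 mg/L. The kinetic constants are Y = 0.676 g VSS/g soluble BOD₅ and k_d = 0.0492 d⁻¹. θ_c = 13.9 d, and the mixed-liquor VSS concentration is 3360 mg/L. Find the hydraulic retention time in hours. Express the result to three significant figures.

Steady-state biomass mass balance: V·X·(1 + k_d·θ_c) = Y·Q·(S₀ − S)·θ_c, so V = 0.676 × 1640 × (1550 − 14.2) × 13.9 / [3360 × (1 + 0.0492 × 13.9)] = 2.37×10^7 / 5658 = 4183 m³.
HRT = V/Q = 4183 m³ / 1640 m³·d⁻¹ = 2.551 d × 24 = 61.21 h.

τ ≈ 61.2 h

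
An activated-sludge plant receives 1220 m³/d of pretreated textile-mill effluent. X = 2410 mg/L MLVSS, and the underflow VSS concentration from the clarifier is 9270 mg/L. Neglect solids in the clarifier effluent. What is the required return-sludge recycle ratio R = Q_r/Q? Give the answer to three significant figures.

Solids balance on the clarifier gives (1+R)X = R·X_r, so R = X/(X_r − X) = 2410 / (9270 − 2410) = 0.3513.

R ≈ 0.351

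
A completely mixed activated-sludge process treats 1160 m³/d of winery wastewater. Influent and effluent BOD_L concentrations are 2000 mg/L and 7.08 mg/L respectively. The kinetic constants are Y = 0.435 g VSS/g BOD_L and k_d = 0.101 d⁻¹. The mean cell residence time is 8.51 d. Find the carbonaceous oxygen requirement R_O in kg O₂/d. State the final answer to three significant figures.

The observed yield is Y_obs = Y/(1 + k_d·θ_c) = 0.435 / (1 + 0.101 × 8.51) = 0.435 / 1.860 = 0.2339 g VSS per g BOD_L removed.
ΔS = 2000 − 7.08 = 1993 mg/L, so the substrate removal rate is 1160 × 1993/1000 = 2312 kg BOD_L/d.
Net sludge production P_X = 0.2339 × 2312 = 540.8 kg VSS/d.
R_O = Q·ΔS − 1.42 P_X = 2312 − 767.9 = 1544 kg O₂/d.

R_O ≈ 1540 kg O₂/d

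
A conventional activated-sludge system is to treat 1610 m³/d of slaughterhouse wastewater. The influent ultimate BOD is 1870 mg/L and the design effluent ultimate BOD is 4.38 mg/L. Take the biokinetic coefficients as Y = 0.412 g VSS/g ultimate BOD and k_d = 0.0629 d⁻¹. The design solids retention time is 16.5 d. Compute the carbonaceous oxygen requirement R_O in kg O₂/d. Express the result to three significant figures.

R_O ≈ 2140 kg O₂/d

Correct the yield for decay: Y_obs = Y/(1 + k_d θ_c) = 0.412 / (1 + 0.0629 × 16.5) = 0.412 / 2.038 = 0.2022.
ΔS = 1870 − 4.38 = 1866 mg/L, so the substrate removal rate is 1610 × 1866/1000 = 3004 kg ultimate BOD/d.
P_X = Y_obs·Q·(S₀ − S) = 0.2022 × 3004 = 607.3 kg VSS/d.
Carbonaceous O₂ demand = substrate oxidised − cell-mass equivalent = 3004 − 1.42 × 607.3 = 2141 kg O₂/d.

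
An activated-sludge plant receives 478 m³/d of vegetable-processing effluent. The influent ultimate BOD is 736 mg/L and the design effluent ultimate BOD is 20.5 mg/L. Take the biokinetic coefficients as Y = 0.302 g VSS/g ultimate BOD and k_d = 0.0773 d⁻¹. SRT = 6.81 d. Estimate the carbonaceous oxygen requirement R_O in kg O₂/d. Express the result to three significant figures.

R_O ≈ 246 kg O₂/d

Y_obs = Y / (1 + k_d θ_c) = 0.302 / (1 + 0.0773 × 6.81) = 0.302 / 1.526 = 0.1978.
Mass of ultimate BOD removed per day: Q(S₀ − S) = 478 × 715.5 g/m³ = 342.0 kg/d.
P_X = Y_obs·Q·(S₀ − S) = 0.1978 × 342.0 = 67.67 kg VSS/d.
R_O = Q·(S₀ − S) − 1.42·P_X = 342.0 − 1.42 × 67.67 = 245.9 kg O₂/d.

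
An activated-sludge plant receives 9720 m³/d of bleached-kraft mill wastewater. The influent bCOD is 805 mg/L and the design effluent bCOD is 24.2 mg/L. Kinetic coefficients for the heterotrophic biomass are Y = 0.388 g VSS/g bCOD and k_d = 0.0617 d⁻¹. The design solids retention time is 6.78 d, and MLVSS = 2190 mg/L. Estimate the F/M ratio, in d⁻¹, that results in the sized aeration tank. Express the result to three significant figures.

F/M ≈ 0.556 d⁻¹

Steady-state biomass mass balance: V·X·(1 + k_d·θ_c) = Y·Q·(S₀ − S)·θ_c, so V = 0.388 × 9720 × (805 − 24.2) × 6.78 / [2190 × (1 + 0.0617 × 6.78)] = 2×10^7 / 3106 = 6428 m³.
Food-to-microorganism ratio F/M = Q S₀ / (V X) = 9720 × 805 / (6428 × 2190) = 0.5559 d⁻¹.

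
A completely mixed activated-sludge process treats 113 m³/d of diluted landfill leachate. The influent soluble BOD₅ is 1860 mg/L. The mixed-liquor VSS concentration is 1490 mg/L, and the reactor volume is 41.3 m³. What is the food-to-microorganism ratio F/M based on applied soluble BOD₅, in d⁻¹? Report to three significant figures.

Food-to-microorganism ratio F/M = Q S₀ / (V X) = 113 × 1860 / (41.30 × 1490) = 3.416 d⁻¹.

F/M ≈ 3.42 d⁻¹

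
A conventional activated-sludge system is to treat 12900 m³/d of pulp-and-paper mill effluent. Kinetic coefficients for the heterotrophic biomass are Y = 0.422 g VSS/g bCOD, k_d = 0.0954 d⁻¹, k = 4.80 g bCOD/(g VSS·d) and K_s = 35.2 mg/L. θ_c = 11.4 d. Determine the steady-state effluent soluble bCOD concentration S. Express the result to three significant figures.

S ≈ 3.50 mg/L

Effluent substrate depends only on kinetics and SRT: S = K_s(1 + k_d θ_c) / [θ_c(Yk − k_d) − 1] = 35.2 × (1 + 0.0954 × 11.4) / [11.4 × (0.422 × 4.80 − 0.0954) − 1] = 73.48 / 21.00 = 3.498 mg/L.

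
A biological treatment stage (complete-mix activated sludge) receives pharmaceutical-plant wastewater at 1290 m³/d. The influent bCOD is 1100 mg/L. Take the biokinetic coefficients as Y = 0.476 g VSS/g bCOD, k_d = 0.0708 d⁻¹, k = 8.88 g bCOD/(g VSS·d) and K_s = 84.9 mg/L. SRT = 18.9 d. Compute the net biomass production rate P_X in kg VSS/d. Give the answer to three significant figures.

P_X ≈ 288 kg VSS/d

For a completely mixed reactor with recycle the Lawrence–McCarty relation gives S = K_s·(1 + k_d·θ_c) / [θ_c·(Y·k − k_d) − 1] = 84.9 × (1 + 0.0708 × 18.9) / [18.9 × (0.476 × 8.88 − 0.0708) − 1] = 198.5 / 77.55 = 2.560 mg/L.
Correct the yield for decay: Y_obs = Y/(1 + k_d θ_c) = 0.476 / (1 + 0.0708 × 18.9) = 0.476 / 2.338 = 0.2036.
ΔS = 1100 − 2.56 = 1097 mg/L, so the substrate removal rate is 1290 × 1097/1000 = 1416 kg bCOD/d.
So the net sludge growth is P_X = 0.2036 × 1416 = 288.2 kg VSS/d.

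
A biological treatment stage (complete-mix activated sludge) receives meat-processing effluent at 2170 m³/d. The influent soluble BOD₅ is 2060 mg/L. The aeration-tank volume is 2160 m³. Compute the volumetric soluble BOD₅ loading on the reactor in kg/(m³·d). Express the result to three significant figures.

L_v ≈ 2.07 kg soluble BOD₅/(m³·d)

L_v = Q S₀ / V = 2170 × 2060 × 10⁻³ / 2160 = 2.070 kg/(m³·d).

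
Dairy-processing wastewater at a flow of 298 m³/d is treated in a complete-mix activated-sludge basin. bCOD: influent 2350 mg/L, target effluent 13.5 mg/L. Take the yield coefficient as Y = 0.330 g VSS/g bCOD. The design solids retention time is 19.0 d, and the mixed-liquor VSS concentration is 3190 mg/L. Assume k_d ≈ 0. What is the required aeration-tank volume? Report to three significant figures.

With k_d = 0 the design equation reduces to V = Y Q (S₀−S) θ_c / X = 0.330 × 298 × (2350 − 13.5) × 19.0 / 3190 = 1369 m³.

V ≈ 1370 m³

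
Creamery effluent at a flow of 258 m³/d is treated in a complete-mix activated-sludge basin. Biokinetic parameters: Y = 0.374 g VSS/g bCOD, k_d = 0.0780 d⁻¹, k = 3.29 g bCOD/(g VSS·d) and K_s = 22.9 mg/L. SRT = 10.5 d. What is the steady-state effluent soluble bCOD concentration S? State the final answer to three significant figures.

S ≈ 3.75 mg/L

For a completely mixed reactor with recycle the Lawrence–McCarty relation gives S = K_s·(1 + k_d·θ_c) / [θ_c·(Y·k − k_d) − 1] = 22.9 × (1 + 0.0780 × 10.5) / [10.5 × (0.374 × 3.29 − 0.0780) − 1] = 41.66 / 11.10 = 3.752 mg/L.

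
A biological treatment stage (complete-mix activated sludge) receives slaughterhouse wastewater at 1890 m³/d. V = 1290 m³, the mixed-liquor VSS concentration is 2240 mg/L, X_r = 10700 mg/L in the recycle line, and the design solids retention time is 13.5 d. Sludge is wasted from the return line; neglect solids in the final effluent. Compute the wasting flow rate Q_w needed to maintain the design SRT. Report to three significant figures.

Q_w ≈ 20.0 m³/d

Wasting from the return line (neglecting effluent solids): Q_w = V·X / (θ_c·X_r) = 1290 × 2240 / (13.5 × 10700) = 20.00 m³/d.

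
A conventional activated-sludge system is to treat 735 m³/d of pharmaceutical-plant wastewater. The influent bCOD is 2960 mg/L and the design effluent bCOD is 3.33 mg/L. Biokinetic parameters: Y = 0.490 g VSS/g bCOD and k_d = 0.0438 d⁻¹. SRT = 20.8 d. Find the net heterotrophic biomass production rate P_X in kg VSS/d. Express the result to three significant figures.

P_X ≈ 557 kg VSS/d

The observed yield is Y_obs = Y/(1 + k_d·θ_c) = 0.490 / (1 + 0.0438 × 20.8) = 0.490 / 1.911 = 0.2564 g VSS per g bCOD removed.
Q·(S₀ − S) = 735 × (2960 − 3.33) × 10⁻³ = 2173 kg/d removed.
P_X = Y_obs · Q(S₀ − S) = 0.2564 × 2173 = 557.2 kg VSS/d.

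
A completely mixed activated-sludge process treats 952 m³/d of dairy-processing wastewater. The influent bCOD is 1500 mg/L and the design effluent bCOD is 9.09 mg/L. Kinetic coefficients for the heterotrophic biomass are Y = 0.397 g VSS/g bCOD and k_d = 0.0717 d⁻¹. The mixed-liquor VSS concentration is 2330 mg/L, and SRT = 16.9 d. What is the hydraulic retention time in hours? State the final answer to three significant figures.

τ ≈ 46.6 h

Rearranging the biomass balance for a CMAS with decay, V = Y·Q·ΔS·θ_c / [X·(1+k_d θ_c)] = 0.397 × 952 × (1500 − 9.09) × 16.9 / [2330 × (1 + 0.0717 × 16.9)] = 9.52×10^6 / 5153 = 1848 m³.
Hydraulic retention time τ = V/Q = 1848 / 952 = 1.941 d = 46.59 h.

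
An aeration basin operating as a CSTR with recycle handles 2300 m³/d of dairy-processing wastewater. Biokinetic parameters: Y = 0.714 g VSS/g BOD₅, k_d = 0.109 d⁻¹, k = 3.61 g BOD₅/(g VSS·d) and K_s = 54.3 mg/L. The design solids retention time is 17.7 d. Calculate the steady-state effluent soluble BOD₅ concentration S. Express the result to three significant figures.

S ≈ 3.73 mg/L

For a completely mixed reactor with recycle the Lawrence–McCarty relation gives S = K_s·(1 + k_d·θ_c) / [θ_c·(Y·k − k_d) − 1] = 54.3 × (1 + 0.109 × 17.7) / [17.7 × (0.714 × 3.61 − 0.109) − 1] = 159.1 / 42.69 = 3.726 mg/L.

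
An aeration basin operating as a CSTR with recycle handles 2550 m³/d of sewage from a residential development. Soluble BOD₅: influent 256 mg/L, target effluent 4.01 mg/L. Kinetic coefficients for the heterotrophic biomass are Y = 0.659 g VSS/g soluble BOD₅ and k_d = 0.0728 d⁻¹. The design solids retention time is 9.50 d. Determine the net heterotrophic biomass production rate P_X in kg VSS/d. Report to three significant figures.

Y_obs = Y / (1 + k_d θ_c) = 0.659 / (1 + 0.0728 × 9.50) = 0.659 / 1.692 = 0.3896.
Mass of soluble BOD₅ removed per day: Q(S₀ − S) = 2550 × 252.0 g/m³ = 642.6 kg/d.
P_X = Y_obs · Q(S₀ − S) = 0.3896 × 642.6 = 250.3 kg VSS/d.

P_X ≈ 250 kg VSS/d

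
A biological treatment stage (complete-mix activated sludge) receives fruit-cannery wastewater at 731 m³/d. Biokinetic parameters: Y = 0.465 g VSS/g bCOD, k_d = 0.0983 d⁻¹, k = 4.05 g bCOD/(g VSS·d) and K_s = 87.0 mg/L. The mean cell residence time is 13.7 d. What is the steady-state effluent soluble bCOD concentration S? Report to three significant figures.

S ≈ 8.70 mg/L

Effluent substrate depends only on kinetics and SRT: S = K_s(1 + k_d θ_c) / [θ_c(Yk − k_d) − 1] = 87.0 × (1 + 0.0983 × 13.7) / [13.7 × (0.465 × 4.05 − 0.0983) − 1] = 204.2 / 23.45 = 8.705 mg/L.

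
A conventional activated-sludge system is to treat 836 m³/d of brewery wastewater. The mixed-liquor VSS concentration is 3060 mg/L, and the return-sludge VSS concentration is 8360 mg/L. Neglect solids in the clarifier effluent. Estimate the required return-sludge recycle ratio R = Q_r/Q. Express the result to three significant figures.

Mass balance around the secondary clarifier (neglecting effluent solids): R = X / (X_r − X) = 3060 / (8360 − 3060) = 0.5774.

R ≈ 0.577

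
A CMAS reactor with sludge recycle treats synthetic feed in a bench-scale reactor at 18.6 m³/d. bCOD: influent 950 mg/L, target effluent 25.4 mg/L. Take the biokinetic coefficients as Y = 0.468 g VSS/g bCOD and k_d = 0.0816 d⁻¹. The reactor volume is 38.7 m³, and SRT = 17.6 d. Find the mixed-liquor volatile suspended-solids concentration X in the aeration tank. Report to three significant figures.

X ≈ 1500 mg/L

X = Y·Q·ΔS·θ_c / [V·(1 + k_d θ_c)] = 0.468 × 18.6 × (950 − 25.4) × 17.6 / [38.7 × (1 + 0.0816 × 17.6)] = 1502 mg/L.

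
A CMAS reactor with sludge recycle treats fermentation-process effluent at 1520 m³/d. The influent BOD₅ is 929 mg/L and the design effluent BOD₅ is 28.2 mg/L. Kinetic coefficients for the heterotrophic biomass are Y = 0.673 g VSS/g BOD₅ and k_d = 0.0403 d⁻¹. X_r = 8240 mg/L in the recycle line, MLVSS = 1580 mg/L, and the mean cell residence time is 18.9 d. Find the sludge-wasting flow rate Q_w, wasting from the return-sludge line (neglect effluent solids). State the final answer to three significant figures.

Q_w ≈ 63.5 m³/d

Steady-state biomass mass balance: V·X·(1 + k_d·θ_c) = Y·Q·(S₀ − S)·θ_c, so V = 0.673 × 1520 × (929 − 28.2) × 18.9 / [1580 × (1 + 0.0403 × 18.9)] = 1.74×10^7 / 2783 = 6257 m³.
Wasting from the return line (neglecting effluent solids): Q_w = V·X / (θ_c·X_r) = 6257 × 1580 / (18.9 × 8240) = 63.48 m³/d.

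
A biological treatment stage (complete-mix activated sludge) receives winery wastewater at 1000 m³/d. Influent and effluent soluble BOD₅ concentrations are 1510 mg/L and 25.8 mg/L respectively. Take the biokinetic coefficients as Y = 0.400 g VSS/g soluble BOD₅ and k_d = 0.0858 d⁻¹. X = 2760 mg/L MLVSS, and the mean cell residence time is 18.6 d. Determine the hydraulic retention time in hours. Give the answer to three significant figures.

Rearranging the biomass balance for a CMAS with decay, V = Y·Q·ΔS·θ_c / [X·(1+k_d θ_c)] = 0.400 × 1000 × (1510 − 25.8) × 18.6 / [2760 × (1 + 0.0858 × 18.6)] = 1.1×10^7 / 7165 = 1541 m³.
Hydraulic retention time τ = V/Q = 1541 / 1000 = 1.541 d = 36.99 h.

τ ≈ 37.0 h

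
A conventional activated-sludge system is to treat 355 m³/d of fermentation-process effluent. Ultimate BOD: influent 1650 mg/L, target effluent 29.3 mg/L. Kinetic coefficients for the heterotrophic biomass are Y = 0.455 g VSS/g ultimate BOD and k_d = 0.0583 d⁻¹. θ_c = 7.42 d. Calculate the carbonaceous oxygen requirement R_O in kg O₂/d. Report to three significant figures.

Observed yield with endogenous decay: Y_obs = Y / (1 + k_d·θ_c) = 0.455 / (1 + 0.0583 × 7.42) = 0.455 / 1.433 = 0.3176 g VSS/g ultimate BOD.
Substrate removed = Q·(S₀ − S) = 355 m³/d × (1650 − 29.3) g/m³ = 5.75×10^5 g/d = 575.3 kg/d.
Net sludge production P_X = 0.3176 × 575.3 = 182.7 kg VSS/d.
Carbonaceous O₂ demand = substrate oxidised − cell-mass equivalent = 575.3 − 1.42 × 182.7 = 315.9 kg O₂/d.

R_O ≈ 316 kg O₂/d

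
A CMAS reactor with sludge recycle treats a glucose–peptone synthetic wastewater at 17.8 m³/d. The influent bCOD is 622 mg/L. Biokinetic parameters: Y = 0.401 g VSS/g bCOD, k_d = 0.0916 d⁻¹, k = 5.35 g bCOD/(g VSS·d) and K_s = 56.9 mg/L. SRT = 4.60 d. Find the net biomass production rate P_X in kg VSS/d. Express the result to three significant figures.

P_X ≈ 3.08 kg VSS/d

For a completely mixed reactor with recycle the Lawrence–McCarty relation gives S = K_s·(1 + k_d·θ_c) / [θ_c·(Y·k − k_d) − 1] = 56.9 × (1 + 0.0916 × 4.60) / [4.60 × (0.401 × 5.35 − 0.0916) − 1] = 80.88 / 8.447 = 9.574 mg/L.
Correct the yield for decay: Y_obs = Y/(1 + k_d θ_c) = 0.401 / (1 + 0.0916 × 4.60) = 0.401 / 1.421 = 0.2821.
Q·(S₀ − S) = 17.8 × (622 − 9.57) × 10⁻³ = 10.90 kg/d removed.
So the net sludge growth is P_X = 0.2821 × 10.90 = 3.076 kg VSS/d.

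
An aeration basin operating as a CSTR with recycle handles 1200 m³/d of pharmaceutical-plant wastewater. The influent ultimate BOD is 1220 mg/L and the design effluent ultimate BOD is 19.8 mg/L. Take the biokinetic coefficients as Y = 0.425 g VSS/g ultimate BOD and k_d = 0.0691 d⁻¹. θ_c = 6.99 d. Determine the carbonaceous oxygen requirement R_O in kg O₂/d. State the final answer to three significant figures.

The observed yield is Y_obs = Y/(1 + k_d·θ_c) = 0.425 / (1 + 0.0691 × 6.99) = 0.425 / 1.483 = 0.2866 g VSS per g ultimate BOD removed.
ΔS = 1220 − 19.8 = 1200 mg/L, so the substrate removal rate is 1200 × 1200/1000 = 1440 kg ultimate BOD/d.
P_X = Y_obs·Q·(S₀ − S) = 0.2866 × 1440 = 412.7 kg VSS/d.
R_O = Q·(S₀ − S) − 1.42·P_X = 1440 − 1.42 × 412.7 = 854.1 kg O₂/d.

R_O ≈ 854 kg O₂/d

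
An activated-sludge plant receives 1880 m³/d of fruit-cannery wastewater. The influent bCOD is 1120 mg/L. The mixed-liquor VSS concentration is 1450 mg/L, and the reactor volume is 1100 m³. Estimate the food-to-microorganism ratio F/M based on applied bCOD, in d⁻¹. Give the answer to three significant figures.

F/M ≈ 1.32 d⁻¹

Food-to-microorganism ratio F/M = Q S₀ / (V X) = 1880 × 1120 / (1100 × 1450) = 1.320 d⁻¹.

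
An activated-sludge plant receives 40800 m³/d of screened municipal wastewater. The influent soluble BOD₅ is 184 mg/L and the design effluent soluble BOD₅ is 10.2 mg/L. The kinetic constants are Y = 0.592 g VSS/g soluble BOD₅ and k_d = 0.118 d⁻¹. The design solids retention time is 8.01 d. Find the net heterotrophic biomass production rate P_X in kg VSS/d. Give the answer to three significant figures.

P_X ≈ 2160 kg VSS/d

Y_obs = Y / (1 + k_d θ_c) = 0.592 / (1 + 0.118 × 8.01) = 0.592 / 1.945 = 0.3043.
Mass of soluble BOD₅ removed per day: Q(S₀ − S) = 40800 × 173.8 g/m³ = 7091 kg/d.
P_X = Y_obs · Q(S₀ − S) = 0.3043 × 7091 = 2158 kg VSS/d.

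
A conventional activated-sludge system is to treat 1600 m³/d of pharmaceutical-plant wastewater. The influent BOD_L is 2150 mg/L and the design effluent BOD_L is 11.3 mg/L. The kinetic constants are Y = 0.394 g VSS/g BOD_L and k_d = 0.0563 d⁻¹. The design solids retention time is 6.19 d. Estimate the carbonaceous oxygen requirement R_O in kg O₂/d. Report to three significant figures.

R_O ≈ 2000 kg O₂/d

Correct the yield for decay: Y_obs = Y/(1 + k_d θ_c) = 0.394 / (1 + 0.0563 × 6.19) = 0.394 / 1.348 = 0.2922.
Substrate removed = Q·(S₀ − S) = 1600 m³/d × (2150 − 11.3) g/m³ = 3.42×10^6 g/d = 3422 kg/d.
Net sludge production P_X = 0.2922 × 3422 = 999.8 kg VSS/d.
R_O = Q·ΔS − 1.42 P_X = 3422 − 1420 = 2002 kg O₂/d.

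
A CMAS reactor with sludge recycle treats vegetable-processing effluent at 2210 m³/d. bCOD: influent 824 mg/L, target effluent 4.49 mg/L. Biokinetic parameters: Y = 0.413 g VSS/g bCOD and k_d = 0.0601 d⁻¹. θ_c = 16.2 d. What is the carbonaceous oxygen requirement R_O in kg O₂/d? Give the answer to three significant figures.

Y_obs = Y / (1 + k_d θ_c) = 0.413 / (1 + 0.0601 × 16.2) = 0.413 / 1.974 = 0.2093.
ΔS = 824 − 4.49 = 819.5 mg/L, so the substrate removal rate is 2210 × 819.5/1000 = 1811 kg bCOD/d.
Net sludge production P_X = 0.2093 × 1811 = 379.0 kg VSS/d.
R_O = Q·(S₀ − S) − 1.42·P_X = 1811 − 1.42 × 379.0 = 1273 kg O₂/d.

R_O ≈ 1270 kg O₂/d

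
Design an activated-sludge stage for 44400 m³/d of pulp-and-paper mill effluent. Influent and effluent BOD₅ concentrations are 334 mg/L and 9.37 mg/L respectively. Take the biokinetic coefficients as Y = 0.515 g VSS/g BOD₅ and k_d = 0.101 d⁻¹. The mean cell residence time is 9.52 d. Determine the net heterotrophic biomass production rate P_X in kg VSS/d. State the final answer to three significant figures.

P_X ≈ 3780 kg VSS/d

The observed yield is Y_obs = Y/(1 + k_d·θ_c) = 0.515 / (1 + 0.101 × 9.52) = 0.515 / 1.962 = 0.2626 g VSS per g BOD₅ removed.
Mass of BOD₅ removed per day: Q(S₀ − S) = 44400 × 324.6 g/m³ = 14414 kg/d.
Biomass produced: P_X = Y_obs·Q·ΔS = 0.2626 × 14414 ≈ 3784 kg VSS/d.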